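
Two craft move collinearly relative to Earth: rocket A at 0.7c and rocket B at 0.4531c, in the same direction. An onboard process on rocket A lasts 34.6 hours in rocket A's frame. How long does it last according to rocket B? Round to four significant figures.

Transform rocket A's velocity into rocket B's frame: (0.7 − 0.4531)/(1 − 0.7·0.4531) = 0.2469/0.68283, so the relative speed is 0.36158c.
At |u| = 0.36158c, γ = (1 − 0.13074)^(−1/2) = 1.0726.
The clock on rocket A records proper time, so rocket B measures Δt = γΔτ = 1.0726 × 34.6 = 37.11 hours.

37.11 hours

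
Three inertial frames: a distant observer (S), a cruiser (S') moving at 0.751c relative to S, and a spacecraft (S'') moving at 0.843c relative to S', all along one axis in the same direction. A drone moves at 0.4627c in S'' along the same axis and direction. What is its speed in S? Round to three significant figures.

Apply u = (u'+v)/(1+u'v) twice. Drone in the cruiser frame: (0.4627+0.843)/(1+0.4627·0.843) = 1.3057/1.3900561 = 0.93931c.
That velocity, transformed to the rest frame of a distant observer: (0.93931+0.751)/(1+0.93931·0.751) = 1.69031/1.70542181 = 0.99114c.

0.991c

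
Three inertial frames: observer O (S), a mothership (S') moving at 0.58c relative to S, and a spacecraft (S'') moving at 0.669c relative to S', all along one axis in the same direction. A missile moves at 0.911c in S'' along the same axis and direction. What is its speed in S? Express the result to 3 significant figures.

0.995c

First combine the missile and spacecraft (S''→S'): u₁ = (0.911 + 0.669)/(1 + 0.911×0.669) = 1.58/1.609459 = 0.9817.
Then combine with the mothership (S'→S): u = (0.9817 + 0.58)/(1 + 0.9817×0.58) = 1.5617/1.569386 = 0.9951.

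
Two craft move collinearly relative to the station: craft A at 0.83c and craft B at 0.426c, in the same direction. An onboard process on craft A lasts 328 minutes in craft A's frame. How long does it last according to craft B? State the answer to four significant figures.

420.2 minutes

The velocity of craft A relative to craft B is (0.83 − 0.426)c / (1 − 0.83×0.426) = 0.62498c; relative speed 0.62498c.
γ for this relative speed: γ = 1/√(1 − 0.3906) = 1.281.
Craft A's interval is proper; time dilation gives Δt_B = γΔτ = 1.281 × 328 minutes = 420.2 minutes.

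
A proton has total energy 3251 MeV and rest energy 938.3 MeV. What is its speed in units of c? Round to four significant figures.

Total energy E = γmc² gives γ = 3251/938.3 = 3.4648.
Hence β = √(1 − 1/γ²) = √(1 − 0.0832997) = √0.9167003 = 0.9574.

0.9574c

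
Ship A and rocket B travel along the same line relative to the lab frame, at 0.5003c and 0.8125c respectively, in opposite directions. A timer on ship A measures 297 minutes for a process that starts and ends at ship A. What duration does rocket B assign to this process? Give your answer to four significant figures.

827.6 minutes

Transform ship A's velocity into rocket B's frame: (0.5003 + 0.8125)/(1 + 0.5003·0.8125) = 1.3128/1.40649375, so the relative speed is 0.93338c.
γ for this relative speed: γ = 1/√(1 − 0.871198) = 2.7864.
The clock on ship A records proper time, so rocket B measures Δt = γΔτ = 2.7864 × 297 = 827.6 minutes.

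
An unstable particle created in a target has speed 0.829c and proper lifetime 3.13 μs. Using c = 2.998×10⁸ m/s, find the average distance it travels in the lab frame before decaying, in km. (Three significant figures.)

1.39 km

γ = 1/√(1 − β²) = 1/√(1 − 0.687241) = 1/√0.312759 = 1/0.559249 = 1.7881.
Lab-frame lifetime: Δt = γτ = 1.7881 × 3.13 μs = 5.5968 μs.
Distance: d = vΔt = 0.829 × 2.998×10⁸ m/s × 5.5968×10^-6 s = 1390 m = 1.39 km.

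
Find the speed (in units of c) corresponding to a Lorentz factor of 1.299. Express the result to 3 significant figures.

0.638c

β = √(1 − 1/γ²) = √(1 − 1/1.687401) = √0.407373 = 0.638.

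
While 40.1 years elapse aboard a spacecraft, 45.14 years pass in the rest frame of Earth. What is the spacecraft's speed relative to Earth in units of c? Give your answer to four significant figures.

γ = Δt/Δτ = 45.14/40.1 = 1.1257.
β = √(1 − 1/γ²) = √(1 − 0.789141) = √0.210859 = 0.4592.

0.4592c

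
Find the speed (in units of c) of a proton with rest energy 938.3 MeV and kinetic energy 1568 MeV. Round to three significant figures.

0.927c

γ = 1 + K/(mc²) = 1 + 1568/938.3 = 2.6711.
β = √(1 − 1/γ²) = √(1 − 0.140159) = √0.859841 = 0.927.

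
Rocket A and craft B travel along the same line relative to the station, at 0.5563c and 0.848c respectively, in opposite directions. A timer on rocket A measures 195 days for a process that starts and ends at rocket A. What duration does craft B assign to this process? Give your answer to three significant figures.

Transform rocket A's velocity into craft B's frame: (0.5563 + 0.848)/(1 + 0.5563·0.848) = 1.4043/1.4717424, so the relative speed is 0.95418c.
At |u| = 0.95418c, γ = (1 − 0.910459)^(−1/2) = 3.3419.
The clock on rocket A records proper time, so craft B measures Δt = γΔτ = 3.3419 × 195 = 652 days.

652 days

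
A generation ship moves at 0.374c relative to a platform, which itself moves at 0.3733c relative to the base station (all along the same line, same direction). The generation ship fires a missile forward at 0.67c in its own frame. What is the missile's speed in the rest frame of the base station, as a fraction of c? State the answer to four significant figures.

Apply u = (u'+v)/(1+u'v) twice. Missile in the platform frame: (0.67+0.374)/(1+0.67·0.374) = 1.044/1.25058 = 0.83481c.
That velocity, transformed to the rest frame of the base station: (0.83481+0.3733)/(1+0.83481·0.3733) = 1.20811/1.311634573 = 0.92107c.

0.9211c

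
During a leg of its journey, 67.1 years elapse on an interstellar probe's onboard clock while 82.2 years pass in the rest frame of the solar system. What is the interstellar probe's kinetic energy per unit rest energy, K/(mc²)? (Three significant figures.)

The time-dilation ratio gives γ = 82.2/67.1 = 1.22504.
K/(mc²) = γ − 1 = 1.22504 − 1 = 0.225.

0.225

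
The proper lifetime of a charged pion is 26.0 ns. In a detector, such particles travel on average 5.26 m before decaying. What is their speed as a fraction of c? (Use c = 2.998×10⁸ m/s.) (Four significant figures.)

0.5594c

d = βγcτ ⇒ βγ = d/(cτ) = 5.260 m / (7.7948 m) = 0.67481.
β = (βγ)/√(1+(βγ)²) = 0.67481/√1.455369 = 0.5594.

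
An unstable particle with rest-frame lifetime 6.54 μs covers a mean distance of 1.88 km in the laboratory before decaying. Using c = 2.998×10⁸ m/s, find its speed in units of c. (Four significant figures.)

d = βγcτ ⇒ βγ = d/(cτ) = 1880 m / (1960.692 m) = 0.95885.
β = (βγ)/√(1+(βγ)²) = 0.95885/√1.919393 = 0.6921.

0.6921c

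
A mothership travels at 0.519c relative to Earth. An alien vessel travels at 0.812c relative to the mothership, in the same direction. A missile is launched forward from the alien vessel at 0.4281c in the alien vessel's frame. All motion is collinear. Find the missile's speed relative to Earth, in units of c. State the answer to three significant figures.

0.974c

First combine the missile and alien vessel (S''→S'): u₁ = (0.4281 + 0.812)/(1 + 0.4281×0.812) = 1.2401/1.3476172 = 0.92022.
Then combine with the mothership (S'→S): u = (0.92022 + 0.519)/(1 + 0.92022×0.519) = 1.43922/1.47759418 = 0.97403.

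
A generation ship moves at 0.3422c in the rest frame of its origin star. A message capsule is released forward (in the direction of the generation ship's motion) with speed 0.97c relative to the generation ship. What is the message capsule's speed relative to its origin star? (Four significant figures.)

Relativistic velocity addition: u = (u' + v)/(1 + u'v/c²), with u' = 0.97c and v = 0.3422c.
Numerator: 0.97 + 0.3422 = 1.3122. Denominator: 1 + (0.97)(0.3422) = 1.331934.
u = 1.3122/1.331934 = 0.98518, so the speed is 0.9852c.

0.9852c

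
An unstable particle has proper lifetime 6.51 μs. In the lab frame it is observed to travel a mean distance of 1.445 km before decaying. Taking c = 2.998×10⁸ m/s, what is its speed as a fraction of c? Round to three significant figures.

0.595c

Let x = d/(cτ) = 1445 m / (2.998×10⁸ m/s × 6.510×10^-6 s) = 0.74038. Since d = βγcτ, x = βγ = β/√(1−β²).
Solving: β² = x²/(1+x²) = 0.548163/1.548163 = 0.354073, so β = 0.595.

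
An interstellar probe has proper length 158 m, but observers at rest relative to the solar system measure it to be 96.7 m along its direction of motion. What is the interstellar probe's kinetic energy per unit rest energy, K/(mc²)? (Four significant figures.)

γ = L₀/L = 158/96.7 = 1.63392.
Since K = (γ−1)mc², K/(mc²) = 1.63392 − 1 = 0.6339.

0.6339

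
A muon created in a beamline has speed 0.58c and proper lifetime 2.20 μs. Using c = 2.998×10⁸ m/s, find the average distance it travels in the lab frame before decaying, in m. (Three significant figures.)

Lorentz factor: γ = (1 − 0.3364)^(−1/2) = 1.2276.
Lab-frame lifetime: Δt = γτ = 1.2276 × 2.20 μs = 2.7007 μs.
Distance: d = vΔt = 0.58 × 2.998×10⁸ m/s × 2.7007×10^-6 s = 470 m.

470 m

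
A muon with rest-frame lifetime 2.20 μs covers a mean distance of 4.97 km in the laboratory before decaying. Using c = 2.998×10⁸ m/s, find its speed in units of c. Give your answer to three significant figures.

d = βγcτ ⇒ βγ = d/(cτ) = 4970 m / (659.56 m) = 7.5353.
β = (βγ)/√(1+(βγ)²) = 7.5353/√57.7807 = 0.991.

0.991c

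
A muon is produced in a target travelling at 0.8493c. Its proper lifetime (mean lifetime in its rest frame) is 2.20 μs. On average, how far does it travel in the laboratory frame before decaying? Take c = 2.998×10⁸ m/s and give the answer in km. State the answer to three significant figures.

γ = 1/√(1 − β²) = 1/√(1 − 0.72131049) = 1/√0.27868951 = 1/0.527911 = 1.8943.
Lab-frame lifetime: Δt = γτ = 1.8943 × 2.20 μs = 4.1675 μs.
Distance: d = vΔt = 0.8493 × 2.998×10⁸ m/s × 4.1675×10^-6 s = 1060 m = 1.06 km.

1.06 km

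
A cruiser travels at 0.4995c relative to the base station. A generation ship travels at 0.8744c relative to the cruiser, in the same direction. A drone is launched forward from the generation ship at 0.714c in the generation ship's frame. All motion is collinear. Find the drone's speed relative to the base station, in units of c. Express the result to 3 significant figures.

Apply u = (u'+v)/(1+u'v) twice. Drone in the cruiser frame: (0.714+0.8744)/(1+0.714·0.8744) = 1.5884/1.6243216 = 0.97789c.
That velocity, transformed to the rest frame of the base station: (0.97789+0.4995)/(1+0.97789·0.4995) = 1.47739/1.488456055 = 0.99257c.

0.993c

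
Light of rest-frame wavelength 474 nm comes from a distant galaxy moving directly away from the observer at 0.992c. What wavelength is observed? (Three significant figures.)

7480 nm

Relativistic Doppler for wavelength: λ_obs = λ_src · √((1+β)/(1−β)).
With β = 0.992: factor = √(1.992/0.008) = 15.78.
λ_obs = 474 × 15.78 = 7480 nm.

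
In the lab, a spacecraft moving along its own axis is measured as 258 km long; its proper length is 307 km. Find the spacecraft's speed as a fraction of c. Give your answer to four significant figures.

0.5420c

Length contraction gives γ = L₀/L = 307/258 = 1.1899.
β = √(1 − 1/γ²) = √0.293716 = 0.5420.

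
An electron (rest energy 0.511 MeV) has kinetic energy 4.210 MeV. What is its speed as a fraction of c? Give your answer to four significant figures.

0.9941c

γ = 1 + K/(mc²) = 1 + 4.210/0.511 = 9.2387.
β = √(1 − 1/γ²) = √(1 − 0.011716) = √0.988284 = 0.9941.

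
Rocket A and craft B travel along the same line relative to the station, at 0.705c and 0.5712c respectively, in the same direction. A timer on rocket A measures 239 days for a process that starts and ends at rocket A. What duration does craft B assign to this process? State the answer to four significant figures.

Transform rocket A's velocity into craft B's frame: (0.705 − 0.5712)/(1 − 0.705·0.5712) = 0.1338/0.597304, so the relative speed is 0.22401c.
γ for this relative speed: γ = 1/√(1 − 0.0501805) = 1.0261.
The clock on rocket A records proper time, so craft B measures Δt = γΔτ = 1.0261 × 239 = 245.2 days.

245.2 days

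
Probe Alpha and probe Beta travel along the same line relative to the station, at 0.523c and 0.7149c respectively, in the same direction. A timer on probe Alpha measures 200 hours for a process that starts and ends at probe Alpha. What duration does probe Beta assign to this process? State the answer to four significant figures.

210.1 hours

The velocity of probe Alpha relative to probe Beta is (0.523 − 0.7149)c / (1 − 0.523×0.7149) = −0.3065c; relative speed 0.3065c.
γ for this relative speed: γ = 1/√(1 − 0.0939422) = 1.0506.
The clock on probe Alpha records proper time, so probe Beta measures Δt = γΔτ = 1.0506 × 200 = 210.1 hours.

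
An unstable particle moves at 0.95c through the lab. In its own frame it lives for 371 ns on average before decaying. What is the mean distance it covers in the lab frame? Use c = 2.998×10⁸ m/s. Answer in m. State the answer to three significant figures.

338 m

γ = 1/√(1 − β²) = 1/√(1 − 0.9025) = 1/√0.0975 = 1/0.31225 = 3.2026.
Lab-frame lifetime: Δt = γτ = 3.2026 × 371 ns = 1188.2 ns.
Distance: d = vΔt = 0.95 × 2.998×10⁸ m/s × 1.1882×10^-6 s = 338 m.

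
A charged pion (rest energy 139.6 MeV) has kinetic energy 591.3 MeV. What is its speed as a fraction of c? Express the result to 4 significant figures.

K = (γ−1)mc², so γ = 1 + 591.3/139.6 = 5.2357.
Then v/c = √(1 − γ⁻²) = √(1 − 0.0364796) = √0.9635204 = 0.9816.

0.9816c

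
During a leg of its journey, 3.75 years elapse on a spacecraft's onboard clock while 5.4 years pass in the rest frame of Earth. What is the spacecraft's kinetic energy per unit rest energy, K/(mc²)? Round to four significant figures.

The time-dilation ratio gives γ = 5.4/3.75 = 1.44.
K/(mc²) = γ − 1 = 1.44 − 1 = 0.4400.

0.4400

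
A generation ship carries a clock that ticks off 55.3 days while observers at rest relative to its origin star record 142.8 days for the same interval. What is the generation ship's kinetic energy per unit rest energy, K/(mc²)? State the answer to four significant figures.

1.582

The time-dilation ratio gives γ = 142.8/55.3 = 2.58228.
K/(mc²) = γ − 1 = 2.58228 − 1 = 1.582.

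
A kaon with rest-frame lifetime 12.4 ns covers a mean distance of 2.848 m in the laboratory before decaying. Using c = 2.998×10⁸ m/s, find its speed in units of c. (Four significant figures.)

0.6081c

d = βγcτ ⇒ βγ = d/(cτ) = 2.848 m / (3.71752 m) = 0.7661.
β = (βγ)/√(1+(βγ)²) = 0.7661/√1.586909 = 0.6081.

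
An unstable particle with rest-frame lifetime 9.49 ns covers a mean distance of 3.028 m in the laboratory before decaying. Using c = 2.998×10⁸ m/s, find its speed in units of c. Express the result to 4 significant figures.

d = βγcτ ⇒ βγ = d/(cτ) = 3.028 m / (2.845102 m) = 1.0643.
β = (βγ)/√(1+(βγ)²) = 1.0643/√2.13273 = 0.7288.

0.7288c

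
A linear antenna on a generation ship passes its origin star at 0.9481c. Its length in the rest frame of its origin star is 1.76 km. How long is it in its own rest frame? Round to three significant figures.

Lorentz factor: γ = (1 − 0.89889361)^(−1/2) = 3.1449.
Proper length: L₀ = γ·L = 3.1449 × 1.76 = 5.54 km.

5.54 km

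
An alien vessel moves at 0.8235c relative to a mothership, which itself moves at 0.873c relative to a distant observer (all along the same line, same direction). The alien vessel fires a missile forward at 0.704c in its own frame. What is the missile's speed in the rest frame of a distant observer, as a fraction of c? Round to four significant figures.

0.9977c

First combine the missile and alien vessel (S''→S'): u₁ = (0.704 + 0.8235)/(1 + 0.704×0.8235) = 1.5275/1.579744 = 0.96693.
Then combine with the mothership (S'→S): u = (0.96693 + 0.873)/(1 + 0.96693×0.873) = 1.83993/1.84412989 = 0.99772.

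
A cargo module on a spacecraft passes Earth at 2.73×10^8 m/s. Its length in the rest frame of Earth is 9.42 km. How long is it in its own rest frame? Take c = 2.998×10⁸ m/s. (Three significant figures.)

22.8 km

β = v/c = (2.73×10^8 m/s)/(2.998×10⁸ m/s) = 0.910607.
Lorentz factor: γ = (1 − 0.8292051)^(−1/2) = 2.4197.
Proper length: L₀ = γ·L = 2.4197 × 9.42 = 22.8 km.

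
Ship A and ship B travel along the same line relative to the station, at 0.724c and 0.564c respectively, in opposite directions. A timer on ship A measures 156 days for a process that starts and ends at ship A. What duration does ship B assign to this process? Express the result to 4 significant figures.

Speed of ship A in ship B's frame: u = (v_A + v_B)/(1 + v_A v_B/c²) = (0.724 + 0.564)/(1 + 0.724×0.564) = 1.288/1.408336 = 0.91455; |u| = 0.91455c.
At |u| = 0.91455c, γ = (1 − 0.836402)^(−1/2) = 2.4724.
The clock on ship A records proper time, so ship B measures Δt = γΔτ = 2.4724 × 156 = 385.7 days.

385.7 days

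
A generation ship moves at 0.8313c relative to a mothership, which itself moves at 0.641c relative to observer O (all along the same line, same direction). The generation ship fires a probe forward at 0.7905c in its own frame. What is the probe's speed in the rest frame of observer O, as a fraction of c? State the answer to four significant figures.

0.9953c

Compose velocities in two stages. Stage 1 (into S'): u₁ = (0.7905+0.8313)/(1+0.7905×0.8313) = 0.97867.
Stage 2 (into S): u = (0.97867+0.641)/(1+0.97867×0.641) = 0.99529, so the speed is 0.9953c.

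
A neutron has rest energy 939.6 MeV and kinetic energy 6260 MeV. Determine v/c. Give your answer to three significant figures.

K = (γ−1)mc², so γ = 1 + 6260/939.6 = 7.6624.
Then v/c = √(1 − γ⁻²) = √(1 − 0.0170322) = √0.9829678 = 0.991.

0.991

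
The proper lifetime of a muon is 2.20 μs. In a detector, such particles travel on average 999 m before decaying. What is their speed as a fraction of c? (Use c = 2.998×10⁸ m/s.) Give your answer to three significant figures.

Lab distance = (lab lifetime)·v = γτ·βc, so βγ = d/(cτ) = 999.0/(2.998×10⁸ × 2.200×10^-6) = 1.5146.
With βγ = 1.5146: γ² = 1 + (βγ)² = 3.29401, and β = (βγ)/γ = 1.5146/1.81494 = 0.835.

0.835c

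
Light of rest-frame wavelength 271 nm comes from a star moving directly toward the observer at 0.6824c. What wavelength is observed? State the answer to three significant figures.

118 nm

Relativistic Doppler for wavelength: λ_obs = λ_src · √((1−β)/(1+β)).
With β = 0.6824: factor = √(0.3176/1.6824) = 0.43449.
λ_obs = 271 × 0.43449 = 118 nm.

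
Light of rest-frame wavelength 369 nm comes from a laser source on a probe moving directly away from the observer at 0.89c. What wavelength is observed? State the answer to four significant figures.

1530 nm

Relativistic Doppler for wavelength: λ_obs = λ_src · √((1+β)/(1−β)).
With β = 0.89: factor = √(1.89/0.11) = 4.1451.
λ_obs = 369 × 4.1451 = 1530 nm.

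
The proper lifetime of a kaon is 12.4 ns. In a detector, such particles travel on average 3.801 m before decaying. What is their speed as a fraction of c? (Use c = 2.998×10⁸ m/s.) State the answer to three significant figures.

0.715c

Lab distance = (lab lifetime)·v = γτ·βc, so βγ = d/(cτ) = 3.801/(2.998×10⁸ × 1.240×10^-8) = 1.0225.
With βγ = 1.0225: γ² = 1 + (βγ)² = 2.04551, and β = (βγ)/γ = 1.0225/1.43021 = 0.715.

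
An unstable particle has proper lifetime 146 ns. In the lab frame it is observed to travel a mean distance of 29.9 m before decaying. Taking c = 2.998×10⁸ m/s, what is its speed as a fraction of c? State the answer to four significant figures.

0.5641c

Let x = d/(cτ) = 29.90 m / (2.998×10⁸ m/s × 1.460×10^-7 s) = 0.6831. Since d = βγcτ, x = βγ = β/√(1−β²).
Solving: β² = x²/(1+x²) = 0.466626/1.466626 = 0.318163, so β = 0.5641.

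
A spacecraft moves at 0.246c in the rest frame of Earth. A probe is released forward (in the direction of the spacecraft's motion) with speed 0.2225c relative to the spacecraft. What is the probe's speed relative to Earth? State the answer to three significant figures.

In units of c, u = (u' + v)/(1 + u'v) with u' = 0.2225 and v = 0.246.
Numerator: 0.2225 + 0.246 = 0.4685. Denominator: 1 + (0.2225)(0.246) = 1.054735.
u = 0.4685/1.054735 = 0.44419, so the speed is 0.444c.

0.444c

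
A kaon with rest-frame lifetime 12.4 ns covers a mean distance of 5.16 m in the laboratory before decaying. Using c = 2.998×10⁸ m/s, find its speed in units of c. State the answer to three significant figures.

Lab distance = (lab lifetime)·v = γτ·βc, so βγ = d/(cτ) = 5.160/(2.998×10⁸ × 1.240×10^-8) = 1.388.
With βγ = 1.388: γ² = 1 + (βγ)² = 2.92654, and β = (βγ)/γ = 1.388/1.71071 = 0.811.

0.811c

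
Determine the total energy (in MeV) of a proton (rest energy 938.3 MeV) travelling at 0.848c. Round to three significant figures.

1770 MeV

γ = 1/√(1 − β²) = 1/√(1 − 0.719104) = 1/√0.280896 = 1/0.529996 = 1.8868.
Total energy: E = γmc² = 1.8868 × 938.3 MeV = 1770 MeV.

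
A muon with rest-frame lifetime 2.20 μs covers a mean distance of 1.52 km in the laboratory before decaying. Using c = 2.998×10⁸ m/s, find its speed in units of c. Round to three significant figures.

0.917c

Let x = d/(cτ) = 1520 m / (2.998×10⁸ m/s × 2.200×10^-6 s) = 2.3046. Since d = βγcτ, x = βγ = β/√(1−β²).
Solving: β² = x²/(1+x²) = 5.31118/6.31118 = 0.841551, so β = 0.917.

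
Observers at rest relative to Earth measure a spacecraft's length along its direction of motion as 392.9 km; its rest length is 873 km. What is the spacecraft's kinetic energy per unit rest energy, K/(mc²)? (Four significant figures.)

1.222

Length contraction gives γ = L₀/L = 873/392.9 = 2.22194.
Since K = (γ−1)mc², K/(mc²) = 2.22194 − 1 = 1.222.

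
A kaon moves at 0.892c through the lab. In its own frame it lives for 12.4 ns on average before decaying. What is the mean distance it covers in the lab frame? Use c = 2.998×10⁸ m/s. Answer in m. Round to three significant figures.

7.34 m

With β = 0.892, γ = 1/√(1 − 0.892²) = 1/√0.204336 = 2.2122.
Lab-frame lifetime: Δt = γτ = 2.2122 × 12.4 ns = 27.431 ns.
Distance: d = vΔt = 0.892 × 2.998×10⁸ m/s × 2.7431×10^-8 s = 7.34 m.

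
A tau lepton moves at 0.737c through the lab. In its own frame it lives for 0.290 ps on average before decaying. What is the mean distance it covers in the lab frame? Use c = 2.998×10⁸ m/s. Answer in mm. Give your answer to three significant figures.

0.0948 mm

Lorentz factor: γ = (1 − 0.543169)^(−1/2) = 1.4795.
Lab-frame lifetime: Δt = γτ = 1.4795 × 0.290 ps = 0.42905 ps.
Distance: d = vΔt = 0.737 × 2.998×10⁸ m/s × 4.2905×10^-13 s = 9.48×10^-5 m = 0.0948 mm.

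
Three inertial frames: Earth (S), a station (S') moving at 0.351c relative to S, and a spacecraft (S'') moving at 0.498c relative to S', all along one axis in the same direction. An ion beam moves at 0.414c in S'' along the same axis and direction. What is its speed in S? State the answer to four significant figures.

0.8749c

First combine the ion beam and spacecraft (S''→S'): u₁ = (0.414 + 0.498)/(1 + 0.414×0.498) = 0.912/1.206172 = 0.75611.
Then combine with the station (S'→S): u = (0.75611 + 0.351)/(1 + 0.75611×0.351) = 1.10711/1.26539461 = 0.87491.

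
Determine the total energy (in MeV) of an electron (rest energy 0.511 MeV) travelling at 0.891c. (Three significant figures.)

1.13 MeV

γ = 1/√(1 − β²) = 1/√(1 − 0.793881) = 1/√0.206119 = 1/0.454003 = 2.2026.
Total energy: E = γmc² = 2.2026 × 0.511 MeV = 1.13 MeV.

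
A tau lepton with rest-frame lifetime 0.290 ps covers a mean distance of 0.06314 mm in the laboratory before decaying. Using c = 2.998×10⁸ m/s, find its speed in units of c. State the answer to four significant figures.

Let x = d/(cτ) = 6.314×10^-5 m / (2.998×10⁸ m/s × 2.900×10^-13 s) = 0.72623. Since d = βγcτ, x = βγ = β/√(1−β²).
Solving: β² = x²/(1+x²) = 0.52741/1.52741 = 0.345297, so β = 0.5876.

0.5876c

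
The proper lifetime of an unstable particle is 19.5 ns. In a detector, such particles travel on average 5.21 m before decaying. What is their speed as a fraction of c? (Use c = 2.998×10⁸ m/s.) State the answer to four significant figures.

Lab distance = (lab lifetime)·v = γτ·βc, so βγ = d/(cτ) = 5.210/(2.998×10⁸ × 1.950×10^-8) = 0.89119.
With βγ = 0.89119: γ² = 1 + (βγ)² = 1.79422, and β = (βγ)/γ = 0.89119/1.33948 = 0.6653.

0.6653c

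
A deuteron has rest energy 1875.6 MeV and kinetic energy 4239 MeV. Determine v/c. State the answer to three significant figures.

γ = 1 + K/(mc²) = 1 + 4239/1875.6 = 3.2601.
β = √(1 − 1/γ²) = √(1 − 0.0940888) = √0.9059112 = 0.952.

0.952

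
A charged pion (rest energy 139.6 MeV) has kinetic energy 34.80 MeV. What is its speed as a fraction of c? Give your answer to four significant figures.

K = (γ−1)mc², so γ = 1 + 34.80/139.6 = 1.2493.
Then v/c = √(1 − γ⁻²) = √(1 − 0.640717) = √0.359283 = 0.5994.

0.5994c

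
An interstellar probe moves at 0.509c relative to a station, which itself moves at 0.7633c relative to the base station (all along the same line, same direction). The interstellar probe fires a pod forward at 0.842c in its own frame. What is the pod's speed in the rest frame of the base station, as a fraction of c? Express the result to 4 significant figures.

0.9925c

Apply u = (u'+v)/(1+u'v) twice. Pod in the station frame: (0.842+0.509)/(1+0.842·0.509) = 1.351/1.428578 = 0.9457c.
That velocity, transformed to the rest frame of the base station: (0.9457+0.7633)/(1+0.9457·0.7633) = 1.709/1.72185281 = 0.99254c.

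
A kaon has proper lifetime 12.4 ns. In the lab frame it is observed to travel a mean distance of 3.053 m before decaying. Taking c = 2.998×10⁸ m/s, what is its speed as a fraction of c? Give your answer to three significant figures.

0.635c

Let x = d/(cτ) = 3.053 m / (2.998×10⁸ m/s × 1.240×10^-8 s) = 0.82125. Since d = βγcτ, x = βγ = β/√(1−β²).
Solving: β² = x²/(1+x²) = 0.674452/1.674452 = 0.40279, so β = 0.635.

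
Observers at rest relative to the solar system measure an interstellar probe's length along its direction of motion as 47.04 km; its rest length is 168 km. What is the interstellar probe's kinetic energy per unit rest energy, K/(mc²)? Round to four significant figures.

2.571

Length contraction gives γ = L₀/L = 168/47.04 = 3.57143.
Since K = (γ−1)mc², K/(mc²) = 3.57143 − 1 = 2.571.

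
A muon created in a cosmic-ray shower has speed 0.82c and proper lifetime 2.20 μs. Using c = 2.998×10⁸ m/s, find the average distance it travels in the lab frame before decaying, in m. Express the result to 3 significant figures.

945 m

β² = 0.6724, so γ = 1/√0.3276 = 1.7471.
Lab-frame lifetime: Δt = γτ = 1.7471 × 2.20 μs = 3.8436 μs.
Distance: d = vΔt = 0.82 × 2.998×10⁸ m/s × 3.8436×10^-6 s = 945 m.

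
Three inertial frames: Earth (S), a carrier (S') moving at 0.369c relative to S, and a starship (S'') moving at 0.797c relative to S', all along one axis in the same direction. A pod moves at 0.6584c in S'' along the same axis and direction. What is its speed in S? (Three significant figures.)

Apply u = (u'+v)/(1+u'v) twice. Pod in the carrier frame: (0.6584+0.797)/(1+0.6584·0.797) = 1.4554/1.5247448 = 0.95452c.
That velocity, transformed to the rest frame of Earth: (0.95452+0.369)/(1+0.95452·0.369) = 1.32352/1.35221788 = 0.97878c.

0.979c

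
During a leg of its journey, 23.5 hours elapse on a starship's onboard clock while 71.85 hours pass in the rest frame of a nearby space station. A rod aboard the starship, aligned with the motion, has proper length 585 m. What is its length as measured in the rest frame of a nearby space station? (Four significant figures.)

191.3 m

The time-dilation ratio gives γ = 71.85/23.5 = 3.05745.
The rod contracts by the same γ: 585 m / 3.05745 = 191.3 m.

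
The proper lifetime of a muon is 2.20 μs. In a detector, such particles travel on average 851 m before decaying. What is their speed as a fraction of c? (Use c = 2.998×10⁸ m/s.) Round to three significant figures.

Let x = d/(cτ) = 851.0 m / (2.998×10⁸ m/s × 2.200×10^-6 s) = 1.2903. Since d = βγcτ, x = βγ = β/√(1−β²).
Solving: β² = x²/(1+x²) = 1.66487/2.66487 = 0.624747, so β = 0.790.

0.790c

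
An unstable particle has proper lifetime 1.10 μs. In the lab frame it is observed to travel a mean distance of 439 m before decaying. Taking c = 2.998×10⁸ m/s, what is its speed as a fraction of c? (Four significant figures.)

0.7995c

d = βγcτ ⇒ βγ = d/(cτ) = 439.0 m / (329.78 m) = 1.3312.
β = (βγ)/√(1+(βγ)²) = 1.3312/√2.77209 = 0.7995.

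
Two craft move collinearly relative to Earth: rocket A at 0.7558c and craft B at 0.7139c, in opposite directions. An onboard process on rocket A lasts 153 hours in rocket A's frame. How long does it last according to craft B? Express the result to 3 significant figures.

514 hours

The velocity of rocket A relative to craft B is (0.7558 + 0.7139)c / (1 + 0.7558×0.7139) = 0.95462c; relative speed 0.95462c.
γ for this relative speed: γ = 1/√(1 − 0.911299) = 3.3577.
Rocket A's interval is proper; time dilation gives Δt_B = γΔτ = 3.3577 × 153 hours = 514 hours.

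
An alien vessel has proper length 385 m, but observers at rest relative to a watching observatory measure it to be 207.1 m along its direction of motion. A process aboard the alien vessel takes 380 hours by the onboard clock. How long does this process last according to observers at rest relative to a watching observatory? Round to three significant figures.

γ = L₀/L = 385/207.1 = 1.85901.
Δt = γΔτ = 1.85901 × 380 = 706 hours.

706 hours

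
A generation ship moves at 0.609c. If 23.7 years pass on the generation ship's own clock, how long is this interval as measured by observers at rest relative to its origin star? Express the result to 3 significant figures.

29.9 years

γ = 1/√(1 − β²) = 1/√(1 − 0.370881) = 1/√0.629119 = 1/0.79317 = 1.2608.
The onboard clock measures proper time, so the interval in the rest frame of its origin star is dilated: Δt = γ·Δτ = 1.2608 × 23.7 years = 29.9 years.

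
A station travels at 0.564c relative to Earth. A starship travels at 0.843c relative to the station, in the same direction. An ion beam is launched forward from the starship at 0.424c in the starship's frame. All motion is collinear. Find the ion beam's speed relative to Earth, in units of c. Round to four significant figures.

Apply u = (u'+v)/(1+u'v) twice. Ion beam in the station frame: (0.424+0.843)/(1+0.424·0.843) = 1.267/1.357432 = 0.93338c.
That velocity, transformed to the rest frame of Earth: (0.93338+0.564)/(1+0.93338·0.564) = 1.49738/1.52642632 = 0.98097c.

0.9810c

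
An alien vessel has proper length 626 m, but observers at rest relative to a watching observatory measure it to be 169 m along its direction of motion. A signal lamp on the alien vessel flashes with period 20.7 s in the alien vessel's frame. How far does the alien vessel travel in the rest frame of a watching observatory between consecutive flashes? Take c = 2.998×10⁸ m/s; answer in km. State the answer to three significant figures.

Length contraction gives γ = L₀/L = 626/169 = 3.70414.
β = √(1 − 1/γ²) = 0.96287. Lab-frame period = γτ = 3.70414×20.7 s = 76.676 s. Distance = βc × γτ = 0.96287 × 2.998×10⁸ m/s × 76.676 s = 2.2134×10^10 m = 2.21×10^7 km.

2.21×10^7 km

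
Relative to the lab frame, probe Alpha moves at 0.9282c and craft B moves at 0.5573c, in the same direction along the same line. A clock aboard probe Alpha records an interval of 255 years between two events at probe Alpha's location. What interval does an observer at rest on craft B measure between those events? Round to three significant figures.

398 years

Speed of probe Alpha in craft B's frame: u = (v_A − v_B)/(1 − v_A v_B/c²) = (0.9282 − 0.5573)/(1 − 0.9282×0.5573) = 0.3709/0.48271414 = 0.76836; |u| = 0.76836c.
At |u| = 0.76836c, γ = (1 − 0.590377)^(−1/2) = 1.5625.
Probe Alpha's interval is proper; time dilation gives Δt_B = γΔτ = 1.5625 × 255 years = 398 years.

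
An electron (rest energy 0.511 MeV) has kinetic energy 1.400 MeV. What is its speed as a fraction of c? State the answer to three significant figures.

0.964c

γ = 1 + K/(mc²) = 1 + 1.400/0.511 = 3.7397.
β = √(1 − 1/γ²) = √(1 − 0.0715034) = √0.9284966 = 0.964.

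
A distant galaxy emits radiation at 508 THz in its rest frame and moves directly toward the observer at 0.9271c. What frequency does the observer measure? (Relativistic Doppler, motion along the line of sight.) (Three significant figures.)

2610 THz

Relativistic Doppler (source moving toward): f_obs = f_src · √((1+β)/(1−β)).
With β = 0.9271: factor = √(1.9271/0.0729) = 5.1415.
f_obs = 508 × 5.1415 = 2610 THz.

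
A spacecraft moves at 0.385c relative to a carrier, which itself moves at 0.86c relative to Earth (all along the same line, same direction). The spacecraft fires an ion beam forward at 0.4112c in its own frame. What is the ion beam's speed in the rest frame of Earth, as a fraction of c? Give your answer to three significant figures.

0.972c

First combine the ion beam and spacecraft (S''→S'): u₁ = (0.4112 + 0.385)/(1 + 0.4112×0.385) = 0.7962/1.158312 = 0.68738.
Then combine with the carrier (S'→S): u = (0.68738 + 0.86)/(1 + 0.68738×0.86) = 1.54738/1.5911468 = 0.97249.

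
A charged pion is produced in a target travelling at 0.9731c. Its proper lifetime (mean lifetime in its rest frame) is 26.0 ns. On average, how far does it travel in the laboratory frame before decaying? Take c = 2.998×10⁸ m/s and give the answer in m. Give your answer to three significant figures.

With β = 0.9731, γ = 1/√(1 − 0.9731²) = 1/√0.05307639 = 4.3406.
Lab-frame lifetime: Δt = γτ = 4.3406 × 26.0 ns = 112.86 ns.
Distance: d = vΔt = 0.9731 × 2.998×10⁸ m/s × 1.1286×10^-7 s = 32.9 m.

32.9 m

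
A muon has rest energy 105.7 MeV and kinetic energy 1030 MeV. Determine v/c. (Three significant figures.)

K = (γ−1)mc², so γ = 1 + 1030/105.7 = 10.745.
Then v/c = √(1 − γ⁻²) = √(1 − 0.00866138) = √0.99133862 = 0.996.

0.996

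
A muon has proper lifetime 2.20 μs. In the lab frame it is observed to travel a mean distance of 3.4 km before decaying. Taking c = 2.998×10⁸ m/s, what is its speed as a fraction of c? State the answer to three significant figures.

0.982c

Let x = d/(cτ) = 3400 m / (2.998×10⁸ m/s × 2.200×10^-6 s) = 5.155. Since d = βγcτ, x = βγ = β/√(1−β²).
Solving: β² = x²/(1+x²) = 26.574/27.574 = 0.963734, so β = 0.982.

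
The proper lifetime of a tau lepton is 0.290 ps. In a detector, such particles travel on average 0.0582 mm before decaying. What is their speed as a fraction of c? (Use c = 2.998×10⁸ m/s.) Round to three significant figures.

0.556c

Let x = d/(cτ) = 5.820×10^-5 m / (2.998×10⁸ m/s × 2.900×10^-13 s) = 0.66941. Since d = βγcτ, x = βγ = β/√(1−β²).
Solving: β² = x²/(1+x²) = 0.44811/1.44811 = 0.309445, so β = 0.556.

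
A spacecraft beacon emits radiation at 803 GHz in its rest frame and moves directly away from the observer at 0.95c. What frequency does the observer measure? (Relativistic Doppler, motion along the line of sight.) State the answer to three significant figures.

129 GHz

Relativistic Doppler (source moving away): f_obs = f_src · √((1−β)/(1+β)).
With β = 0.95: factor = √(0.05/1.95) = 0.16013.
f_obs = 803 × 0.16013 = 129 GHz.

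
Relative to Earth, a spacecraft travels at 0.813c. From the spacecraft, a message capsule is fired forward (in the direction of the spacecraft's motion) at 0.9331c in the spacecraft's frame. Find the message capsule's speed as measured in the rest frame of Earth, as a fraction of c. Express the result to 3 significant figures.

0.993c

Relativistic velocity addition: u = (u' + v)/(1 + u'v/c²), with u' = 0.9331c and v = 0.813c.
Numerator: 0.9331 + 0.813 = 1.7461. Denominator: 1 + (0.9331)(0.813) = 1.7586103.
u = 1.7461/1.7586103 = 0.99289, so the speed is 0.993c.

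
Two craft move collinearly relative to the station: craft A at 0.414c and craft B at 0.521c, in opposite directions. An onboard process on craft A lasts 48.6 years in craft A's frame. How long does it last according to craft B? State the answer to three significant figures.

76.0 years

Transform craft A's velocity into craft B's frame: (0.414 + 0.521)/(1 + 0.414·0.521) = 0.935/1.215694, so the relative speed is 0.76911c.
At |u| = 0.76911c, γ = (1 − 0.59153)^(−1/2) = 1.5647.
Craft A's interval is proper; time dilation gives Δt_B = γΔτ = 1.5647 × 48.6 years = 76.0 years.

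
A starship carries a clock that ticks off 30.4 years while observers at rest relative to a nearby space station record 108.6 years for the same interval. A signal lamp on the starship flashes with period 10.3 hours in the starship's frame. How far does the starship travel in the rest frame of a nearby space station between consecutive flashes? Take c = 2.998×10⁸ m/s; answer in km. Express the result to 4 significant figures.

γ = Δt/Δτ = 108.6/30.4 = 3.57237.
β = √(1 − 1/γ²) = 0.96002. Lab-frame period = γτ = 3.57237×10.3 hours = 36.795 hours. Distance = βc × γτ = 0.96002 × 2.998×10⁸ m/s × 132462 s = 3.8124×10^13 m = 3.812×10^10 km.

3.812×10^10 km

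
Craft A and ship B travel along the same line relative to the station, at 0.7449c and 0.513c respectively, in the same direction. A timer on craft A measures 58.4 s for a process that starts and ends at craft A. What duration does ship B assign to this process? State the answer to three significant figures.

The velocity of craft A relative to ship B is (0.7449 − 0.513)c / (1 − 0.7449×0.513) = 0.37532c; relative speed 0.37532c.
γ for this relative speed: γ = 1/√(1 − 0.140865) = 1.0789.
The clock on craft A records proper time, so ship B measures Δt = γΔτ = 1.0789 × 58.4 = 63.0 s.

63.0 s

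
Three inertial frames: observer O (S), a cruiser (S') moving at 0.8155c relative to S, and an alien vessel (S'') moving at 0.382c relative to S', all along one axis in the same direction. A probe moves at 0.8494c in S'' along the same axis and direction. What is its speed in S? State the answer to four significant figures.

First combine the probe and alien vessel (S''→S'): u₁ = (0.8494 + 0.382)/(1 + 0.8494×0.382) = 1.2314/1.3244708 = 0.92973.
Then combine with the cruiser (S'→S): u = (0.92973 + 0.8155)/(1 + 0.92973×0.8155) = 1.74523/1.758194815 = 0.99263.

0.9926c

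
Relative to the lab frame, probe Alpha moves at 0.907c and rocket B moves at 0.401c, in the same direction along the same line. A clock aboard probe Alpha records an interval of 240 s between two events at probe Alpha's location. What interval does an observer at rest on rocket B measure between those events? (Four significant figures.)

Speed of probe Alpha in rocket B's frame: u = (v_A − v_B)/(1 − v_A v_B/c²) = (0.907 − 0.401)/(1 − 0.907×0.401) = 0.506/0.636293 = 0.79523; |u| = 0.79523c.
At |u| = 0.79523c, γ = (1 − 0.632391)^(−1/2) = 1.6493.
Probe Alpha's interval is proper; time dilation gives Δt_B = γΔτ = 1.6493 × 240 s = 395.8 s.

395.8 s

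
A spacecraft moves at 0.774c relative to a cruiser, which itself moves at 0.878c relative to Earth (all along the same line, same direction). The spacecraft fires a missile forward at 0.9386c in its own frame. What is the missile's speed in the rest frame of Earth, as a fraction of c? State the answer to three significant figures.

0.999c

Apply u = (u'+v)/(1+u'v) twice. Missile in the cruiser frame: (0.9386+0.774)/(1+0.9386·0.774) = 1.7126/1.7264764 = 0.99196c.
That velocity, transformed to the rest frame of Earth: (0.99196+0.878)/(1+0.99196·0.878) = 1.86996/1.87094088 = 0.99948c.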